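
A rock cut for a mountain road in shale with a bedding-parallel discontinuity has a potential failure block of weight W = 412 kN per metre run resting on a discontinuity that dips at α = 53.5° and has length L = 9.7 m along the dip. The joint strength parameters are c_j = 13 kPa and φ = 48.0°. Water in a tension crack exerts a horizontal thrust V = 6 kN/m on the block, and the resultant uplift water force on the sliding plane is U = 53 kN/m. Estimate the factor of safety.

Resolving the block weight along and normal to the plane and applying the Mohr–Coulomb strength on the joint:
N' = W cosα − U − V sinα = 412·cos53.5° − 53 − 6·sin53.5° = 187.2 kN/m
Driving force T = W sinα + V cosα = 412·sin53.5° + 6·cos53.5° = 334.8 kN/m
Resisting force R = c_j·L + N'·tanφ = 13·9.7 + 187.2·tan48.0° = 126.1 + 208.0 = 334.1 kN/m
FS = R / T = 334.1 / 334.8 = 0.998

FS = 1.00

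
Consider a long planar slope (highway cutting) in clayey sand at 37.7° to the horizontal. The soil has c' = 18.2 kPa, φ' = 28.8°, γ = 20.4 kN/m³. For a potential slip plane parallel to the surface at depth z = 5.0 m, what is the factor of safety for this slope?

For an infinite slope with a slip plane parallel to the surface (no pore pressure): FS = [c' + γz cos²β tanφ'] / [γz sinβ cosβ].
γz = 20.4·5.0 = 102.00 kN/m²
Numerator = 18.2 + 102.00·cos²37.7°·tan28.8° = 18.2 + 102.00·0.6260·0.5498 = 53.305 kPa
Denominator = 102.00·sin37.7°·cos37.7° = 102.00·0.6115·0.7912 = 49.353 kPa
FS = 53.305 / 49.353 = 1.080

FS = 1.08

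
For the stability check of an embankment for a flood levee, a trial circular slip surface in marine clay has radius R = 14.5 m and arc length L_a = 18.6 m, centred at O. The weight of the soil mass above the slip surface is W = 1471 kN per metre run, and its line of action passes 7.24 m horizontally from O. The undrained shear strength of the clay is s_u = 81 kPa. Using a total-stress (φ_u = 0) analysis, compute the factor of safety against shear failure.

FS = 2.05

Taking moments about the centre O, the resisting moment is provided by the undrained shear strength acting along the arc:
M_R = s_u·L_a·R = 81·18.60·14.5 = 21845.7 kN·m/m
M_D = W·d = 1471·7.24 = 10650.0 kN·m/m
FS = M_R / M_D = 21845.7 / 10650.0 = 2.051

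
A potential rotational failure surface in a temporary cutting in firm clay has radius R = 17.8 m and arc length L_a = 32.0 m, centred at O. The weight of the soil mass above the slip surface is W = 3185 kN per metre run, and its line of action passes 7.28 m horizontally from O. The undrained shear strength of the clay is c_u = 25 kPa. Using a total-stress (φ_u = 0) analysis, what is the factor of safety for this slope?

FS = 0.61

Taking moments about the centre O, the resisting moment is provided by the undrained shear strength acting along the arc:
M_R = c_u·L_a·R = 25·32.00·17.8 = 14240.0 kN·m/m
M_D = W·d = 3185·7.28 = 23186.8 kN·m/m
FS = M_R / M_D = 14240.0 / 23186.8 = 0.614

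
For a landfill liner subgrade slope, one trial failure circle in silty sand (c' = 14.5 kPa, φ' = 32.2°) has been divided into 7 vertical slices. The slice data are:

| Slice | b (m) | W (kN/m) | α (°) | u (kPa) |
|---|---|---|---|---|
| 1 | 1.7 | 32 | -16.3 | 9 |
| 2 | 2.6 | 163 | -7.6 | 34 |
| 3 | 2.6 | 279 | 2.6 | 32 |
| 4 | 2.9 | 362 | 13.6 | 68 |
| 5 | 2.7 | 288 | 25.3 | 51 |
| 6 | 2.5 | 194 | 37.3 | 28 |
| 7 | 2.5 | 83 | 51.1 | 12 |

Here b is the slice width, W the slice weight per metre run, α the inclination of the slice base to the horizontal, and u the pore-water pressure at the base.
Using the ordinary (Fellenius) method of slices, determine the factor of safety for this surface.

Ordinary method of slices: FS = Σ[c'·Δl_i + (W_i cosα_i − u_i·Δl_i)·tanφ'] / Σ W_i sinα_i, with Δl_i = b_i / cosα_i.
Slice 1: Δl = 1.7/cos(-16.3°) = 1.771 m; N'_1 = 32·cos(-16.3°) − 9·1.771 = 14.8; c'Δl = 25.68; W sinα = -9.0
Slice 2: Δl = 2.6/cos(-7.6°) = 2.623 m; N'_2 = 163·cos(-7.6°) − 34·2.623 = 72.4; c'Δl = 38.03; W sinα = -21.6
Slice 3: Δl = 2.6/cos2.6° = 2.603 m; N'_3 = 279·cos2.6° − 32·2.603 = 195.4; c'Δl = 37.74; W sinα = 12.7
Slice 4: Δl = 2.9/cos13.6° = 2.984 m; N'_4 = 362·cos13.6° − 68·2.984 = 149.0; c'Δl = 43.26; W sinα = 85.1
Slice 5: Δl = 2.7/cos25.3° = 2.986 m; N'_5 = 288·cos25.3° − 51·2.986 = 108.1; c'Δl = 43.30; W sinα = 123.1
Slice 6: Δl = 2.5/cos37.3° = 3.143 m; N'_6 = 194·cos37.3° − 28·3.143 = 66.3; c'Δl = 45.57; W sinα = 117.6
Slice 7: Δl = 2.5/cos51.1° = 3.981 m; N'_7 = 83·cos51.1° − 12·3.981 = 4.3; c'Δl = 57.73; W sinα = 64.6
Σc'Δl = 291.3 kN/m; ΣN' = 610.3 kN/m; ΣW sinα = 372.5 kN/m
Resisting = 291.3 + 610.3·tan32.2° = 291.3 + 384.3 = 675.6 kN/m
FS = 675.6 / 372.5 = 1.814

FS = 1.81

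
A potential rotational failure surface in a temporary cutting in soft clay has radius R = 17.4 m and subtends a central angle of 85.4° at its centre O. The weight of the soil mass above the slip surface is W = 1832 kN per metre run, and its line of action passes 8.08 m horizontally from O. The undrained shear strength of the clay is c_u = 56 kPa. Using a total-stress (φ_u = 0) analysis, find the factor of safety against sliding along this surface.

Taking moments about the centre O, the resisting moment is provided by the undrained shear strength acting along the arc:
Arc length L_a = R·θ = 17.4·(85.4°·π/180) = 17.4·1.4905 = 25.93 m
M_R = c_u·L_a·R = 56·25.93·17.4 = 25271.0 kN·m/m
M_D = W·d = 1832·8.08 = 14802.6 kN·m/m
FS = M_R / M_D = 25271.0 / 14802.6 = 1.707

FS = 1.71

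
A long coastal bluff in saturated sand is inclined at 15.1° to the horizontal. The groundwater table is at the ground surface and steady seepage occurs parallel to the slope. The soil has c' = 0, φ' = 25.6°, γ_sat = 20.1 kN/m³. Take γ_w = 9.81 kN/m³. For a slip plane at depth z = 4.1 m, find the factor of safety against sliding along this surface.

FS = 0.91

With seepage parallel to the slope and the water table at the surface, the effective normal stress on the slip plane uses the buoyant unit weight γ' = γ_sat − γ_w while the driving shear stress uses γ_sat:
FS = [c' + γ' z cos²β tanφ'] / [γ_sat z sinβ cosβ]
(For c' = 0 this reduces to FS = (γ'/γ_sat)·tanφ'/tanβ.)
γ' = 20.1 − 9.81 = 10.29 kN/m³
Numerator = 0.0 + 10.29·4.1·cos²15.1°·tan25.6° = 0.0 + 10.29·4.1·0.9321·0.4791 = 18.842 kPa
Denominator = 20.1·4.1·sin15.1°·cos15.1° = 20.1·4.1·0.2605·0.9655 = 20.727 kPa
FS = 18.842 / 20.727 = 0.909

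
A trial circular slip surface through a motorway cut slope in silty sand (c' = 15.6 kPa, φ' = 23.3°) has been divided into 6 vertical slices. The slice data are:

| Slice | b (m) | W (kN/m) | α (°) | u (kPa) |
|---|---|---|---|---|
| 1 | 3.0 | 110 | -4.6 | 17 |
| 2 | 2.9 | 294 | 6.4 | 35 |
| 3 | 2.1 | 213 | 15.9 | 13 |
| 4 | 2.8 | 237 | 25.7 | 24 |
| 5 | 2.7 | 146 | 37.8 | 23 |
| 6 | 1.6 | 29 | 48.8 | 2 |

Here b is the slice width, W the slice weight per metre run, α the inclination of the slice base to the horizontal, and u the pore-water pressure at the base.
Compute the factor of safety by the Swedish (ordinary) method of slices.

Ordinary method of slices: FS = Σ[c'·Δl_i + (W_i cosα_i − u_i·Δl_i)·tanφ'] / Σ W_i sinα_i, with Δl_i = b_i / cosα_i.
Slice 1: Δl = 3.0/cos(-4.6°) = 3.010 m; N'_1 = 110·cos(-4.6°) − 17·3.010 = 58.5; c'Δl = 46.95; W sinα = -8.8
Slice 2: Δl = 2.9/cos6.4° = 2.918 m; N'_2 = 294·cos6.4° − 35·2.918 = 190.0; c'Δl = 45.52; W sinα = 32.8
Slice 3: Δl = 2.1/cos15.9° = 2.184 m; N'_3 = 213·cos15.9° − 13·2.184 = 176.5; c'Δl = 34.06; W sinα = 58.4
Slice 4: Δl = 2.8/cos25.7° = 3.107 m; N'_4 = 237·cos25.7° − 24·3.107 = 139.0; c'Δl = 48.48; W sinα = 102.8
Slice 5: Δl = 2.7/cos37.8° = 3.417 m; N'_5 = 146·cos37.8° − 23·3.417 = 36.8; c'Δl = 53.31; W sinα = 89.5
Slice 6: Δl = 1.6/cos48.8° = 2.429 m; N'_6 = 29·cos48.8° − 2·2.429 = 14.2; c'Δl = 37.89; W sinα = 21.8
Σc'Δl = 266.2 kN/m; ΣN' = 615.0 kN/m; ΣW sinα = 296.4 kN/m
Resisting = 266.2 + 615.0·tan23.3° = 266.2 + 264.8 = 531.1 kN/m
FS = 531.1 / 296.4 = 1.792

FS = 1.79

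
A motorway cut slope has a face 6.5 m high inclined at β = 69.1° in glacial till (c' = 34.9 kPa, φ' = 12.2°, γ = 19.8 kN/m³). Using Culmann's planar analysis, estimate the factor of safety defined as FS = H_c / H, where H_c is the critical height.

FS = 2.18

H_c = (4c'/γ) · sinβ cosφ' / [1 − cos(β − φ')]
    = (4·34.9/19.8) · sin69.1°·cos12.2° / [1 − cos56.9°]
    = 7.051 · 0.9131 / 0.4539 = 14.18 m
FS = H_c / H = 14.18 / 6.5 = 2.182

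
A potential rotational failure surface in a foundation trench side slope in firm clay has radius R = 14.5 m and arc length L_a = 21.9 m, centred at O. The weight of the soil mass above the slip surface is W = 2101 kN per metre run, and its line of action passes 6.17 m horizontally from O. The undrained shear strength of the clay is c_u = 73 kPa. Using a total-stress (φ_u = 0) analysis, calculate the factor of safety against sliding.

FS = 1.79

Taking moments about the centre O, the resisting moment is provided by the undrained shear strength acting along the arc:
M_R = c_u·L_a·R = 73·21.90·14.5 = 23181.1 kN·m/m
M_D = W·d = 2101·6.17 = 12963.2 kN·m/m
FS = M_R / M_D = 23181.1 / 12963.2 = 1.788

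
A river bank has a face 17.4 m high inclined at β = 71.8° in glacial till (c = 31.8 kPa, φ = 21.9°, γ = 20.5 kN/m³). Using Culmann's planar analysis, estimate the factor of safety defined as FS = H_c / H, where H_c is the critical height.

FS = 0.88

H_c = (4c/γ) · sinβ cosφ / [1 − cos(β − φ)]
    = (4·31.8/20.5) · sin71.8°·cos21.9° / [1 − cos49.9°]
    = 6.205 · 0.8814 / 0.3559 = 15.37 m
FS = H_c / H = 15.37 / 17.4 = 0.883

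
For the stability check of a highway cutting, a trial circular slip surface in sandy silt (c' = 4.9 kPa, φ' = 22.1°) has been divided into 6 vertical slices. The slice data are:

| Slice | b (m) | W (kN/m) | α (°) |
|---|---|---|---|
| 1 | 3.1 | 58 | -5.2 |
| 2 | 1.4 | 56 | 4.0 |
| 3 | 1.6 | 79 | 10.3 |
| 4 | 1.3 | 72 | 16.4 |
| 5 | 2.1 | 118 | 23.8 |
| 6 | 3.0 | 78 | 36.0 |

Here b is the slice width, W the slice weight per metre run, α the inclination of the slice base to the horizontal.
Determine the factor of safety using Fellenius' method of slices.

FS = 1.91

Ordinary method of slices: FS = Σ[c'·Δl_i + (W_i cosα_i)·tanφ'] / Σ W_i sinα_i, with Δl_i = b_i / cosα_i.
Slice 1: Δl = 3.1/cos(-5.2°) = 3.113 m; N'_1 = 58·cos(-5.2°) = 57.8; c'Δl = 15.25; W sinα = -5.3
Slice 2: Δl = 1.4/cos4.0° = 1.403 m; N'_2 = 56·cos4.0° = 55.9; c'Δl = 6.88; W sinα = 3.9
Slice 3: Δl = 1.6/cos10.3° = 1.626 m; N'_3 = 79·cos10.3° = 77.7; c'Δl = 7.97; W sinα = 14.1
Slice 4: Δl = 1.3/cos16.4° = 1.355 m; N'_4 = 72·cos16.4° = 69.1; c'Δl = 6.64; W sinα = 20.3
Slice 5: Δl = 2.1/cos23.8° = 2.295 m; N'_5 = 118·cos23.8° = 108.0; c'Δl = 11.25; W sinα = 47.6
Slice 6: Δl = 3.0/cos36.0° = 3.708 m; N'_6 = 78·cos36.0° = 63.1; c'Δl = 18.17; W sinα = 45.8
Σc'Δl = 66.2 kN/m; ΣN' = 431.5 kN/m; ΣW sinα = 126.6 kN/m
Resisting = 66.2 + 431.5·tan22.1° = 66.2 + 175.2 = 241.4 kN/m
FS = 241.4 / 126.6 = 1.907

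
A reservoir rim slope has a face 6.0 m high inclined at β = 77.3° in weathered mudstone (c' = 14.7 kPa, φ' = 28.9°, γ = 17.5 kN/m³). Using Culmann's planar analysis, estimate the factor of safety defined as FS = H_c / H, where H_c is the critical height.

FS = 1.42

H_c = (4c'/γ) · sinβ cosφ' / [1 − cos(β − φ')]
    = (4·14.7/17.5) · sin77.3°·cos28.9° / [1 − cos48.4°]
    = 3.360 · 0.8540 / 0.3361 = 8.54 m
FS = H_c / H = 8.54 / 6.0 = 1.423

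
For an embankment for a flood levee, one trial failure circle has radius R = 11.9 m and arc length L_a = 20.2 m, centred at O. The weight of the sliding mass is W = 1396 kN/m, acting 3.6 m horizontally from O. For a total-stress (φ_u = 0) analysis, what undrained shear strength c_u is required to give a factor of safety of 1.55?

c_u = 32.4 kPa

FS = c_u·L_a·R / (W·d), so c_u = FS·W·d / (L_a·R).
c_u = 1.55·1396·3.6 / (20.20·11.9) = 7789.7 / 240.38 = 32.41 kPa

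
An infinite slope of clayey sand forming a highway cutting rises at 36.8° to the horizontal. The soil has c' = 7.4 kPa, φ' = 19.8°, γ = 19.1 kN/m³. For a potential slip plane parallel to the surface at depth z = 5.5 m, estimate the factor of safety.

FS = 0.63

For an infinite slope with a slip plane parallel to the surface (no pore pressure): FS = [c' + γz cos²β tanφ'] / [γz sinβ cosβ].
γz = 19.1·5.5 = 105.05 kN/m²
Numerator = 7.4 + 105.05·cos²36.8°·tan19.8° = 7.4 + 105.05·0.6412·0.3600 = 31.649 kPa
Denominator = 105.05·sin36.8°·cos36.8° = 105.05·0.5990·0.8007 = 50.388 kPa
FS = 31.649 / 50.388 = 0.628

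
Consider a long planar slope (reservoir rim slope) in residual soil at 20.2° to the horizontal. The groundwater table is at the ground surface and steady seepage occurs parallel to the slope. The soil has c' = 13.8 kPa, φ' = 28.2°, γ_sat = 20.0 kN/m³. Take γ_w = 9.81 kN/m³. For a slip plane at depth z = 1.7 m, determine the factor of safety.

FS = 2.00

With seepage parallel to the slope and the water table at the surface, the effective normal stress on the slip plane uses the buoyant unit weight γ' = γ_sat − γ_w while the driving shear stress uses γ_sat:
FS = [c' + γ' z cos²β tanφ'] / [γ_sat z sinβ cosβ]
γ' = 20.0 − 9.81 = 10.19 kN/m³
Numerator = 13.8 + 10.19·1.7·cos²20.2°·tan28.2° = 13.8 + 10.19·1.7·0.8808·0.5362 = 21.981 kPa
Denominator = 20.0·1.7·sin20.2°·cos20.2° = 20.0·1.7·0.3453·0.9385 = 11.018 kPa
FS = 21.981 / 11.018 = 1.995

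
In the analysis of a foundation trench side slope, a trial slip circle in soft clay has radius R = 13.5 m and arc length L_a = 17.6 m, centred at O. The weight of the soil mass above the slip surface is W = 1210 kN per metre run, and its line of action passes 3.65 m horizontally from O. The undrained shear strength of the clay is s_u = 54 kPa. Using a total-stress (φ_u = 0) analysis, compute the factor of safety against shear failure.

FS = 2.91

Taking moments about the centre O, the resisting moment is provided by the undrained shear strength acting along the arc:
M_R = s_u·L_a·R = 54·17.60·13.5 = 12830.4 kN·m/m
M_D = W·d = 1210·3.65 = 4416.5 kN·m/m
FS = M_R / M_D = 12830.4 / 4416.5 = 2.905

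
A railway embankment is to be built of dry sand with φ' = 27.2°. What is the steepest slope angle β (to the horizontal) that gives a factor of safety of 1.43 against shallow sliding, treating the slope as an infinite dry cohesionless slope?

β = 19.8°

For an infinite dry cohesionless slope FS = tanφ'/tanβ, so tanβ = tanφ' / FS.
tanβ = tan27.2° / 1.43 = 0.5139 / 1.43 = 0.3594
β = arctan(0.3594) = 19.77°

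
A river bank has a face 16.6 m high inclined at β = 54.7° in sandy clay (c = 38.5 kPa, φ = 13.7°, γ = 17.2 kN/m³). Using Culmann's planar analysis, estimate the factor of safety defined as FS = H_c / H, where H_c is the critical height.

H_c = (4c/γ) · sinβ cosφ / [1 − cos(β − φ)]
    = (4·38.5/17.2) · sin54.7°·cos13.7° / [1 − cos41.0°]
    = 8.953 · 0.7929 / 0.2453 = 28.94 m
FS = H_c / H = 28.94 / 16.6 = 1.744

FS = 1.74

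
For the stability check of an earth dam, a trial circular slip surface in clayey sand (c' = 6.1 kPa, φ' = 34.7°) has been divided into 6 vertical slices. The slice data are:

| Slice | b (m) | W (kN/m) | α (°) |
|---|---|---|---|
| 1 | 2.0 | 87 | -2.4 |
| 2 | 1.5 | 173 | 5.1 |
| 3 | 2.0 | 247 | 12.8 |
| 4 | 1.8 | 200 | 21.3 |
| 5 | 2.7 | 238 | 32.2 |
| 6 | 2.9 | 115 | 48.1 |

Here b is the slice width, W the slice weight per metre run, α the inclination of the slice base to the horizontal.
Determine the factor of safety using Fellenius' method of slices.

FS = 2.16

Ordinary method of slices: FS = Σ[c'·Δl_i + (W_i cosα_i)·tanφ'] / Σ W_i sinα_i, with Δl_i = b_i / cosα_i.
Slice 1: Δl = 2.0/cos(-2.4°) = 2.002 m; N'_1 = 87·cos(-2.4°) = 86.9; c'Δl = 12.21; W sinα = -3.6
Slice 2: Δl = 1.5/cos5.1° = 1.506 m; N'_2 = 173·cos5.1° = 172.3; c'Δl = 9.19; W sinα = 15.4
Slice 3: Δl = 2.0/cos12.8° = 2.051 m; N'_3 = 247·cos12.8° = 240.9; c'Δl = 12.51; W sinα = 54.7
Slice 4: Δl = 1.8/cos21.3° = 1.932 m; N'_4 = 200·cos21.3° = 186.3; c'Δl = 11.79; W sinα = 72.7
Slice 5: Δl = 2.7/cos32.2° = 3.191 m; N'_5 = 238·cos32.2° = 201.4; c'Δl = 19.46; W sinα = 126.8
Slice 6: Δl = 2.9/cos48.1° = 4.342 m; N'_6 = 115·cos48.1° = 76.8; c'Δl = 26.49; W sinα = 85.6
Σc'Δl = 91.6 kN/m; ΣN' = 964.6 kN/m; ΣW sinα = 351.5 kN/m
Resisting = 91.6 + 964.6·tan34.7° = 91.6 + 667.9 = 759.6 kN/m
FS = 759.6 / 351.5 = 2.161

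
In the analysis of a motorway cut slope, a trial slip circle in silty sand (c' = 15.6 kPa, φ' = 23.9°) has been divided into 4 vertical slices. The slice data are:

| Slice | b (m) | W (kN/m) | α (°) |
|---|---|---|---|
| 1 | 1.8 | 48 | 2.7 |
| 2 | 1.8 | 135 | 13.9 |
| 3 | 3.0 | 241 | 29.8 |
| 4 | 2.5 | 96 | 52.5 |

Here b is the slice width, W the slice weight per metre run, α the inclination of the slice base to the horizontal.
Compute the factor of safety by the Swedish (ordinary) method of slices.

Ordinary method of slices: FS = Σ[c'·Δl_i + (W_i cosα_i)·tanφ'] / Σ W_i sinα_i, with Δl_i = b_i / cosα_i.
Slice 1: Δl = 1.8/cos2.7° = 1.802 m; N'_1 = 48·cos2.7° = 47.9; c'Δl = 28.11; W sinα = 2.3
Slice 2: Δl = 1.8/cos13.9° = 1.854 m; N'_2 = 135·cos13.9° = 131.0; c'Δl = 28.93; W sinα = 32.4
Slice 3: Δl = 3.0/cos29.8° = 3.457 m; N'_3 = 241·cos29.8° = 209.1; c'Δl = 53.93; W sinα = 119.8
Slice 4: Δl = 2.5/cos52.5° = 4.107 m; N'_4 = 96·cos52.5° = 58.4; c'Δl = 64.06; W sinα = 76.2
Σc'Δl = 175.0 kN/m; ΣN' = 446.6 kN/m; ΣW sinα = 230.6 kN/m
Resisting = 175.0 + 446.6·tan23.9° = 175.0 + 197.9 = 372.9 kN/m
FS = 372.9 / 230.6 = 1.617

FS = 1.62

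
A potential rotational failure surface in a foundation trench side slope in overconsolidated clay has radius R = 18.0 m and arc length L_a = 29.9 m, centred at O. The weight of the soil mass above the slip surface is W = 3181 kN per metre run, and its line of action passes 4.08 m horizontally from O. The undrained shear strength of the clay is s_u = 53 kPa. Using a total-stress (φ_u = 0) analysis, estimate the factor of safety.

Taking moments about the centre O, the resisting moment is provided by the undrained shear strength acting along the arc:
M_R = s_u·L_a·R = 53·29.90·18.0 = 28524.6 kN·m/m
M_D = W·d = 3181·4.08 = 12978.5 kN·m/m
FS = M_R / M_D = 28524.6 / 12978.5 = 2.198

FS = 2.20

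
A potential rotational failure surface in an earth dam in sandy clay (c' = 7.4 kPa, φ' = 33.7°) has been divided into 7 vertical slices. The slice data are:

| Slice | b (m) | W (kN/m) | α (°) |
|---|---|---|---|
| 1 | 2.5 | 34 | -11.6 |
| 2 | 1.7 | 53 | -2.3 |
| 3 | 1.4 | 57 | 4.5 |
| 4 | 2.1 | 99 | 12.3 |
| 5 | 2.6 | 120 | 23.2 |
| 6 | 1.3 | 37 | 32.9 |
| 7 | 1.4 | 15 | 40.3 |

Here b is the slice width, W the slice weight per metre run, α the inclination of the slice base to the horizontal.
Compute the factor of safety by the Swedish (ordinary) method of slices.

FS = 3.90

Ordinary method of slices: FS = Σ[c'·Δl_i + (W_i cosα_i)·tanφ'] / Σ W_i sinα_i, with Δl_i = b_i / cosα_i.
Slice 1: Δl = 2.5/cos(-11.6°) = 2.552 m; N'_1 = 34·cos(-11.6°) = 33.3; c'Δl = 18.89; W sinα = -6.8
Slice 2: Δl = 1.7/cos(-2.3°) = 1.701 m; N'_2 = 53·cos(-2.3°) = 53.0; c'Δl = 12.59; W sinα = -2.1
Slice 3: Δl = 1.4/cos4.5° = 1.404 m; N'_3 = 57·cos4.5° = 56.8; c'Δl = 10.39; W sinα = 4.5
Slice 4: Δl = 2.1/cos12.3° = 2.149 m; N'_4 = 99·cos12.3° = 96.7; c'Δl = 15.91; W sinα = 21.1
Slice 5: Δl = 2.6/cos23.2° = 2.829 m; N'_5 = 120·cos23.2° = 110.3; c'Δl = 20.93; W sinα = 47.3
Slice 6: Δl = 1.3/cos32.9° = 1.548 m; N'_6 = 37·cos32.9° = 31.1; c'Δl = 11.46; W sinα = 20.1
Slice 7: Δl = 1.4/cos40.3° = 1.836 m; N'_7 = 15·cos40.3° = 11.4; c'Δl = 13.58; W sinα = 9.7
Σc'Δl = 103.7 kN/m; ΣN' = 392.6 kN/m; ΣW sinα = 93.7 kN/m
Resisting = 103.7 + 392.6·tan33.7° = 103.7 + 261.8 = 365.6 kN/m
FS = 365.6 / 93.7 = 3.903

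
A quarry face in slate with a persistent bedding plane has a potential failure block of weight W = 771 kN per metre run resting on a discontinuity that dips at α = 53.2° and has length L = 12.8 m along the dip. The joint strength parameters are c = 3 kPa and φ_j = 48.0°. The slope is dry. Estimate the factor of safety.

Resolving the block weight along and normal to the plane and applying the Mohr–Coulomb strength on the joint:
N' = W cosα = 771·cos53.2° = 461.8 kN/m
Driving force T = W sinα = 771·sin53.2° = 617.4 kN/m
Resisting force R = c·L + N'·tanφ_j = 3·12.8 + 461.8·tan48.0° = 38.4 + 512.9 = 551.3 kN/m
FS = R / T = 551.3 / 617.4 = 0.893

FS = 0.89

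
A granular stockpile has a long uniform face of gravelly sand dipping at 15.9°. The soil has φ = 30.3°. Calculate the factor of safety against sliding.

FS = 2.05

For a dry cohesionless infinite slope the factor of safety is FS = tanφ / tanβ.
FS = tan30.3° / tan15.9° = 0.5844 / 0.2849 = 2.051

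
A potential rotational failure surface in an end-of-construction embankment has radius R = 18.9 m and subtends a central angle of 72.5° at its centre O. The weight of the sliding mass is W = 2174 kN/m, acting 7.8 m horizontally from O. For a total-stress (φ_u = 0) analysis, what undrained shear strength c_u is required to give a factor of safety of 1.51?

FS = c_u·L_a·R / (W·d), so c_u = FS·W·d / (L_a·R).
Arc length L_a = R·θ = 18.9·(72.5°·π/180) = 18.9·1.2654 = 23.92 m
c_u = 1.51·2174·7.8 / (23.92·18.9) = 25605.4 / 452.00 = 56.65 kPa

c_u = 56.6 kPa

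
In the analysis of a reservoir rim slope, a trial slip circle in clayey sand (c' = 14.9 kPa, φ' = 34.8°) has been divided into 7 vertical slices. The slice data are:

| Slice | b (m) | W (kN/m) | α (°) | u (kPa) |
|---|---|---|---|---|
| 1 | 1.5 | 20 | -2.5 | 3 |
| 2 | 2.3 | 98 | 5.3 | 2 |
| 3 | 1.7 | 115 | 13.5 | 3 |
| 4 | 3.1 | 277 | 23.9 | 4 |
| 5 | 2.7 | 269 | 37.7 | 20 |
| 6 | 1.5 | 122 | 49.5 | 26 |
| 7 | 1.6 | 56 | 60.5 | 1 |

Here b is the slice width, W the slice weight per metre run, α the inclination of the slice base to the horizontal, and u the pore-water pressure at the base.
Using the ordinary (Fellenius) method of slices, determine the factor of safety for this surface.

FS = 1.57

Ordinary method of slices: FS = Σ[c'·Δl_i + (W_i cosα_i − u_i·Δl_i)·tanφ'] / Σ W_i sinα_i, with Δl_i = b_i / cosα_i.
Slice 1: Δl = 1.5/cos(-2.5°) = 1.501 m; N'_1 = 20·cos(-2.5°) − 3·1.501 = 15.5; c'Δl = 22.37; W sinα = -0.9
Slice 2: Δl = 2.3/cos5.3° = 2.310 m; N'_2 = 98·cos5.3° − 2·2.310 = 93.0; c'Δl = 34.42; W sinα = 9.1
Slice 3: Δl = 1.7/cos13.5° = 1.748 m; N'_3 = 115·cos13.5° − 3·1.748 = 106.6; c'Δl = 26.05; W sinα = 26.8
Slice 4: Δl = 3.1/cos23.9° = 3.391 m; N'_4 = 277·cos23.9° − 4·3.391 = 239.7; c'Δl = 50.52; W sinα = 112.2
Slice 5: Δl = 2.7/cos37.7° = 3.412 m; N'_5 = 269·cos37.7° − 20·3.412 = 144.6; c'Δl = 50.85; W sinα = 164.5
Slice 6: Δl = 1.5/cos49.5° = 2.310 m; N'_6 = 122·cos49.5° − 26·2.310 = 19.2; c'Δl = 34.41; W sinα = 92.8
Slice 7: Δl = 1.6/cos60.5° = 3.249 m; N'_7 = 56·cos60.5° − 1·3.249 = 24.3; c'Δl = 48.41; W sinα = 48.7
Σc'Δl = 267.0 kN/m; ΣN' = 642.8 kN/m; ΣW sinα = 453.3 kN/m
Resisting = 267.0 + 642.8·tan34.8° = 267.0 + 446.8 = 713.8 kN/m
FS = 713.8 / 453.3 = 1.575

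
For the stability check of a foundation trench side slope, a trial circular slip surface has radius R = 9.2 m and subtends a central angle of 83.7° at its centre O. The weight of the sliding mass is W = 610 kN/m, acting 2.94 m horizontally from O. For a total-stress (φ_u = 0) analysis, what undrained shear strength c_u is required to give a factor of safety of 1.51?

FS = c_u·L_a·R / (W·d), so c_u = FS·W·d / (L_a·R).
Arc length L_a = R·θ = 9.2·(83.7°·π/180) = 9.2·1.4608 = 13.44 m
c_u = 1.51·610·2.94 / (13.44·9.2) = 2708.0 / 123.65 = 21.90 kPa

c_u = 21.9 kPa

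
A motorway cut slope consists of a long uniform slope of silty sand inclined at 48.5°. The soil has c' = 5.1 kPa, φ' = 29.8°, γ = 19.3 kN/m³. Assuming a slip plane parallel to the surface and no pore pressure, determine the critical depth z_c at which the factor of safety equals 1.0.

z_c = 1.08 m

Setting FS = 1.00 in FS = [c' + γz cos²β tanφ'] / [γz sinβ cosβ] and solving for z:
z = c' / [γ cosβ (FS·sinβ − cosβ·tanφ')]
  = 5.1 / [19.3·cos48.5°·(1.00·sin48.5° − cos48.5°·tan29.8°)]
  = 5.1 / [19.3·0.6626·(1.00·0.7490 − 0.6626·0.5727)]
  = 5.1 / 4.7250 = 1.079 m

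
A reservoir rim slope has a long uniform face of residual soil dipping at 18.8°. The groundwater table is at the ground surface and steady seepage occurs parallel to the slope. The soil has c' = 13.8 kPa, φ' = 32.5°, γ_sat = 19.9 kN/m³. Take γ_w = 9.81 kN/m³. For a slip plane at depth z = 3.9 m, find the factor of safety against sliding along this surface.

FS = 1.53

With seepage parallel to the slope and the water table at the surface, the effective normal stress on the slip plane uses the buoyant unit weight γ' = γ_sat − γ_w while the driving shear stress uses γ_sat:
FS = [c' + γ' z cos²β tanφ'] / [γ_sat z sinβ cosβ]
γ' = 19.9 − 9.81 = 10.09 kN/m³
Numerator = 13.8 + 10.09·3.9·cos²18.8°·tan32.5° = 13.8 + 10.09·3.9·0.8961·0.6371 = 36.266 kPa
Denominator = 19.9·3.9·sin18.8°·cos18.8° = 19.9·3.9·0.3223·0.9466 = 23.677 kPa
FS = 36.266 / 23.677 = 1.532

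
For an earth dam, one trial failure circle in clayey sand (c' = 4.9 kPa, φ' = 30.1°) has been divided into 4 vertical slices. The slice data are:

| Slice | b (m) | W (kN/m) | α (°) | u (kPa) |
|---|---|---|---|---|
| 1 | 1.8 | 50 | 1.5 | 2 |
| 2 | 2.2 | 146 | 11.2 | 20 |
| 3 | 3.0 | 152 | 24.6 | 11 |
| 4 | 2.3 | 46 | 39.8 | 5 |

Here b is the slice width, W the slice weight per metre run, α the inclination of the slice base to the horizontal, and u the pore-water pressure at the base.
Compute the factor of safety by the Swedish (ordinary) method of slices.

FS = 1.68

Ordinary method of slices: FS = Σ[c'·Δl_i + (W_i cosα_i − u_i·Δl_i)·tanφ'] / Σ W_i sinα_i, with Δl_i = b_i / cosα_i.
Slice 1: Δl = 1.8/cos1.5° = 1.801 m; N'_1 = 50·cos1.5° − 2·1.801 = 46.4; c'Δl = 8.82; W sinα = 1.3
Slice 2: Δl = 2.2/cos11.2° = 2.243 m; N'_2 = 146·cos11.2° − 20·2.243 = 98.4; c'Δl = 10.99; W sinα = 28.4
Slice 3: Δl = 3.0/cos24.6° = 3.299 m; N'_3 = 152·cos24.6° − 11·3.299 = 101.9; c'Δl = 16.17; W sinα = 63.3
Slice 4: Δl = 2.3/cos39.8° = 2.994 m; N'_4 = 46·cos39.8° − 5·2.994 = 20.4; c'Δl = 14.67; W sinα = 29.4
Σc'Δl = 50.6 kN/m; ΣN' = 267.0 kN/m; ΣW sinα = 122.4 kN/m
Resisting = 50.6 + 267.0·tan30.1° = 50.6 + 154.8 = 205.4 kN/m
FS = 205.4 / 122.4 = 1.679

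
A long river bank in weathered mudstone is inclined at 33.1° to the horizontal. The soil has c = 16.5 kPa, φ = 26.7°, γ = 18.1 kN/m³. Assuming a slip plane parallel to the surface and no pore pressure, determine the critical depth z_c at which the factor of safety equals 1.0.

z_c = 8.72 m

Setting FS = 1.00 in FS = [c + γz cos²β tanφ] / [γz sinβ cosβ] and solving for z:
z = c / [γ cosβ (FS·sinβ − cosβ·tanφ)]
  = 16.5 / [18.1·cos33.1°·(1.00·sin33.1° − cos33.1°·tan26.7°)]
  = 16.5 / [18.1·0.8377·(1.00·0.5461 − 0.8377·0.5029)]
  = 16.5 / 1.8919 = 8.721 m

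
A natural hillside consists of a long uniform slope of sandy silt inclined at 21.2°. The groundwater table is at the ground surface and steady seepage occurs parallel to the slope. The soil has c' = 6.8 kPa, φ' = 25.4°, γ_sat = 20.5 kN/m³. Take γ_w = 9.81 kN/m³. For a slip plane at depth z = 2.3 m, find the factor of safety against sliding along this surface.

FS = 1.07

With seepage parallel to the slope and the water table at the surface, the effective normal stress on the slip plane uses the buoyant unit weight γ' = γ_sat − γ_w while the driving shear stress uses γ_sat:
FS = [c' + γ' z cos²β tanφ'] / [γ_sat z sinβ cosβ]
γ' = 20.5 − 9.81 = 10.69 kN/m³
Numerator = 6.8 + 10.69·2.3·cos²21.2°·tan25.4° = 6.8 + 10.69·2.3·0.8692·0.4748 = 16.948 kPa
Denominator = 20.5·2.3·sin21.2°·cos21.2° = 20.5·2.3·0.3616·0.9323 = 15.897 kPa
FS = 16.948 / 15.897 = 1.066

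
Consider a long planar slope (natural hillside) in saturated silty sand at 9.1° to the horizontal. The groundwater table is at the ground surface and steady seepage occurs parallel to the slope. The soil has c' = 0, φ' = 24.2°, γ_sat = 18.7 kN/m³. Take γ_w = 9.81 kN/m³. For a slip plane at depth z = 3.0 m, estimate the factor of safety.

With seepage parallel to the slope and the water table at the surface, the effective normal stress on the slip plane uses the buoyant unit weight γ' = γ_sat − γ_w while the driving shear stress uses γ_sat:
FS = [c' + γ' z cos²β tanφ'] / [γ_sat z sinβ cosβ]
(For c' = 0 this reduces to FS = (γ'/γ_sat)·tanφ'/tanβ.)
γ' = 18.7 − 9.81 = 8.89 kN/m³
Numerator = 0.0 + 8.89·3.0·cos²9.1°·tan24.2° = 0.0 + 8.89·3.0·0.9750·0.4494 = 11.686 kPa
Denominator = 18.7·3.0·sin9.1°·cos9.1° = 18.7·3.0·0.1582·0.9874 = 8.761 kPa
FS = 11.686 / 8.761 = 1.334

FS = 1.33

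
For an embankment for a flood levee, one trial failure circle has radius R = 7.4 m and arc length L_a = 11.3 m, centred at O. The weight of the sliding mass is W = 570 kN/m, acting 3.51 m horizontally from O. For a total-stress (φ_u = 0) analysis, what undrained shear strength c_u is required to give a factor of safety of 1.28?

FS = c_u·L_a·R / (W·d), so c_u = FS·W·d / (L_a·R).
c_u = 1.28·570·3.51 / (11.30·7.4) = 2560.9 / 83.62 = 30.63 kPa

c_u = 30.6 kPa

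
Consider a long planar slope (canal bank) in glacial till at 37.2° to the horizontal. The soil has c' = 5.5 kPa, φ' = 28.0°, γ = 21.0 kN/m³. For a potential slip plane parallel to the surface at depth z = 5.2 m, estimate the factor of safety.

For an infinite slope with a slip plane parallel to the surface (no pore pressure): FS = [c' + γz cos²β tanφ'] / [γz sinβ cosβ].
γz = 21.0·5.2 = 109.20 kN/m²
Numerator = 5.5 + 109.20·cos²37.2°·tan28.0° = 5.5 + 109.20·0.6345·0.5317 = 42.338 kPa
Denominator = 109.20·sin37.2°·cos37.2° = 109.20·0.6046·0.7965 = 52.589 kPa
FS = 42.338 / 52.589 = 0.805

FS = 0.81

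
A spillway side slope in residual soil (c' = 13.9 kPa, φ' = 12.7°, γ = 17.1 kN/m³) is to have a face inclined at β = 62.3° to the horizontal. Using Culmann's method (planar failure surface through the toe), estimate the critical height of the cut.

Culmann's analysis gives the critical failure plane at α_cr = (β + φ')/2 = (62.3 + 12.7)/2 = 37.5°, and the critical height
H_c = (4c'/γ) · sinβ cosφ' / [1 − cos(β − φ')]
    = (4·13.9/17.1) · sin62.3°·cos12.7° / [1 − cos(49.6°)]
    = 3.251 · 0.8854·0.9755 / [1 − 0.6481]
    = 3.251 · 0.8637 / 0.3519
    = 7.98 m

H_c = 7.98 m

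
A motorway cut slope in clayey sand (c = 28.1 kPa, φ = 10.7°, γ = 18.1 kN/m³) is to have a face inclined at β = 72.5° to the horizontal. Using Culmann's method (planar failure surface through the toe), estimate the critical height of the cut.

H_c = 11.03 m

Culmann's analysis gives the critical failure plane at α_cr = (β + φ)/2 = (72.5 + 10.7)/2 = 41.6°, and the critical height
H_c = (4c/γ) · sinβ cosφ / [1 − cos(β − φ)]
    = (4·28.1/18.1) · sin72.5°·cos10.7° / [1 − cos(61.8°)]
    = 6.210 · 0.9537·0.9826 / [1 − 0.4726]
    = 6.210 · 0.9371 / 0.5274
    = 11.03 m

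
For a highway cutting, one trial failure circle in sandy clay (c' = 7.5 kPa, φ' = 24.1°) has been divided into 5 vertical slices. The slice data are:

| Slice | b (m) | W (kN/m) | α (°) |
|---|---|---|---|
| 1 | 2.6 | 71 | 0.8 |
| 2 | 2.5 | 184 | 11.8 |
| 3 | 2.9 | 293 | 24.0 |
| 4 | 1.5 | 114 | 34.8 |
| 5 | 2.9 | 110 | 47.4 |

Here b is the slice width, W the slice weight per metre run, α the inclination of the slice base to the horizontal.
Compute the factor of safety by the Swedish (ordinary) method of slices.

FS = 1.37

Ordinary method of slices: FS = Σ[c'·Δl_i + (W_i cosα_i)·tanφ'] / Σ W_i sinα_i, with Δl_i = b_i / cosα_i.
Slice 1: Δl = 2.6/cos0.8° = 2.600 m; N'_1 = 71·cos0.8° = 71.0; c'Δl = 19.50; W sinα = 1.0
Slice 2: Δl = 2.5/cos11.8° = 2.554 m; N'_2 = 184·cos11.8° = 180.1; c'Δl = 19.15; W sinα = 37.6
Slice 3: Δl = 2.9/cos24.0° = 3.174 m; N'_3 = 293·cos24.0° = 267.7; c'Δl = 23.81; W sinα = 119.2
Slice 4: Δl = 1.5/cos34.8° = 1.827 m; N'_4 = 114·cos34.8° = 93.6; c'Δl = 13.70; W sinα = 65.1
Slice 5: Δl = 2.9/cos47.4° = 4.284 m; N'_5 = 110·cos47.4° = 74.5; c'Δl = 32.13; W sinα = 81.0
Σc'Δl = 108.3 kN/m; ΣN' = 686.8 kN/m; ΣW sinα = 303.8 kN/m
Resisting = 108.3 + 686.8·tan24.1° = 108.3 + 307.2 = 415.5 kN/m
FS = 415.5 / 303.8 = 1.368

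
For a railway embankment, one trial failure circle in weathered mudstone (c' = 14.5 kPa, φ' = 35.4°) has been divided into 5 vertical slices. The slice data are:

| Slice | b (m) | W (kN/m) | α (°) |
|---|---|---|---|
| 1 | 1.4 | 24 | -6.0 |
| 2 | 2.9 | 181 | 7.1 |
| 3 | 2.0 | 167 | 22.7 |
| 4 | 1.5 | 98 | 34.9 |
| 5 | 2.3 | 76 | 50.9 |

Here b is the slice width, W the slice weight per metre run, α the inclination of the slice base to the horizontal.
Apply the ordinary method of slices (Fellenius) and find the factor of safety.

FS = 2.60

Ordinary method of slices: FS = Σ[c'·Δl_i + (W_i cosα_i)·tanφ'] / Σ W_i sinα_i, with Δl_i = b_i / cosα_i.
Slice 1: Δl = 1.4/cos(-6.0°) = 1.408 m; N'_1 = 24·cos(-6.0°) = 23.9; c'Δl = 20.41; W sinα = -2.5
Slice 2: Δl = 2.9/cos7.1° = 2.922 m; N'_2 = 181·cos7.1° = 179.6; c'Δl = 42.37; W sinα = 22.4
Slice 3: Δl = 2.0/cos22.7° = 2.168 m; N'_3 = 167·cos22.7° = 154.1; c'Δl = 31.44; W sinα = 64.4
Slice 4: Δl = 1.5/cos34.9° = 1.829 m; N'_4 = 98·cos34.9° = 80.4; c'Δl = 26.52; W sinα = 56.1
Slice 5: Δl = 2.3/cos50.9° = 3.647 m; N'_5 = 76·cos50.9° = 47.9; c'Δl = 52.88; W sinα = 59.0
Σc'Δl = 173.6 kN/m; ΣN' = 485.9 kN/m; ΣW sinα = 199.4 kN/m
Resisting = 173.6 + 485.9·tan35.4° = 173.6 + 345.3 = 518.9 kN/m
FS = 518.9 / 199.4 = 2.603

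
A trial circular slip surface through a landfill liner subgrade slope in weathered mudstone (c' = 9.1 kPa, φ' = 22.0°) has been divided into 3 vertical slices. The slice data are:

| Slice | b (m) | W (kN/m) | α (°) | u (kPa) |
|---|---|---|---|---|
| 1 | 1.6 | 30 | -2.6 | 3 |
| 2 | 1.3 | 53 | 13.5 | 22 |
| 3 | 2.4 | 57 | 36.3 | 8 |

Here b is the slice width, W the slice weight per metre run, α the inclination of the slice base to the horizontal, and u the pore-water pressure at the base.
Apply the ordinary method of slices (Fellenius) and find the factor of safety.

FS = 1.83

Ordinary method of slices: FS = Σ[c'·Δl_i + (W_i cosα_i − u_i·Δl_i)·tanφ'] / Σ W_i sinα_i, with Δl_i = b_i / cosα_i.
Slice 1: Δl = 1.6/cos(-2.6°) = 1.602 m; N'_1 = 30·cos(-2.6°) − 3·1.602 = 25.2; c'Δl = 14.58; W sinα = -1.4
Slice 2: Δl = 1.3/cos13.5° = 1.337 m; N'_2 = 53·cos13.5° − 22·1.337 = 22.1; c'Δl = 12.17; W sinα = 12.4
Slice 3: Δl = 2.4/cos36.3° = 2.978 m; N'_3 = 57·cos36.3° − 8·2.978 = 22.1; c'Δl = 27.10; W sinα = 33.7
Σc'Δl = 53.8 kN/m; ΣN' = 69.4 kN/m; ΣW sinα = 44.8 kN/m
Resisting = 53.8 + 69.4·tan22.0° = 53.8 + 28.0 = 81.9 kN/m
FS = 81.9 / 44.8 = 1.829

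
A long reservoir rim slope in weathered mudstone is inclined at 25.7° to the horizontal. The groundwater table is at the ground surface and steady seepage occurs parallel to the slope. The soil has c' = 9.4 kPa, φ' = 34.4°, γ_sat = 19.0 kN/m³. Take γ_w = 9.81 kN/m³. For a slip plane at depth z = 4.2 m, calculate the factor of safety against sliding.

With seepage parallel to the slope and the water table at the surface, the effective normal stress on the slip plane uses the buoyant unit weight γ' = γ_sat − γ_w while the driving shear stress uses γ_sat:
FS = [c' + γ' z cos²β tanφ'] / [γ_sat z sinβ cosβ]
γ' = 19.0 − 9.81 = 9.19 kN/m³
Numerator = 9.4 + 9.19·4.2·cos²25.7°·tan34.4° = 9.4 + 9.19·4.2·0.8119·0.6847 = 30.858 kPa
Denominator = 19.0·4.2·sin25.7°·cos25.7° = 19.0·4.2·0.4337·0.9011 = 31.183 kPa
FS = 30.858 / 31.183 = 0.990

FS = 0.99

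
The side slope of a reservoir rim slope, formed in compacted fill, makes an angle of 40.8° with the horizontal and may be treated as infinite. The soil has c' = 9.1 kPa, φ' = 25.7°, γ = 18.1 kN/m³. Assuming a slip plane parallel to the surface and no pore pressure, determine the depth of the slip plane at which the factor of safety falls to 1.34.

Setting FS = 1.34 in FS = [c' + γz cos²β tanφ'] / [γz sinβ cosβ] and solving for z:
z = c' / [γ cosβ (FS·sinβ − cosβ·tanφ')]
  = 9.1 / [18.1·cos40.8°·(1.34·sin40.8° − cos40.8°·tan25.7°)]
  = 9.1 / [18.1·0.7570·(1.34·0.6534 − 0.7570·0.4813)]
  = 9.1 / 7.0052 = 1.299 m

z = 1.30 m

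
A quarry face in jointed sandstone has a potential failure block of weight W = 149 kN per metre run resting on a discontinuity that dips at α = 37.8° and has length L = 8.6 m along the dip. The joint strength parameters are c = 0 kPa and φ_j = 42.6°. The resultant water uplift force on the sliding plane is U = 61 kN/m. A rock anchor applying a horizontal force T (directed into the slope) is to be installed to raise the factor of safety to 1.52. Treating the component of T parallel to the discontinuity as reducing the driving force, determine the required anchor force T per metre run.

T = 49 kN/m

Resolving forces along and normal to the sliding plane, with the horizontal anchor force T adding T·sinα to the effective normal force and T·cosα acting up the plane against the driving force:
FS = [cL + (W cosα − U + T sinα) tanφ_j] / [W sinα − T cosα]
Without the anchor: N' = 56.7 kN/m, driving T_d = 91.3 kN/m, resisting R = 0·8.6 + 56.7·tan42.6° = 52.2 kN/m, FS = 0.57.
Setting FS = 1.52 and solving for T:
1.52·(91.3 − T cos37.8°) = 52.2 + T sin37.8°·tan42.6°
T·(sin37.8°·tan42.6° + 1.52·cos37.8°) = 1.52·91.3 − 52.2
T·(0.6129·0.9195 + 1.52·0.7902) = 138.8 − 52.2 = 86.6
T·1.7646 = 86.6
T = 49.1 kN/m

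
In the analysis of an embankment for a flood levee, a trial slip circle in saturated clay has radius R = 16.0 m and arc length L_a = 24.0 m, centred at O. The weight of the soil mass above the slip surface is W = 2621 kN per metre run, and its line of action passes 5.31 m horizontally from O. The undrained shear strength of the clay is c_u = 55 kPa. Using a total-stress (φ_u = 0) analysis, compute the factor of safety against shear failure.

FS = 1.52

Taking moments about the centre O, the resisting moment is provided by the undrained shear strength acting along the arc:
M_R = c_u·L_a·R = 55·24.00·16.0 = 21120.0 kN·m/m
M_D = W·d = 2621·5.31 = 13917.5 kN·m/m
FS = M_R / M_D = 21120.0 / 13917.5 = 1.518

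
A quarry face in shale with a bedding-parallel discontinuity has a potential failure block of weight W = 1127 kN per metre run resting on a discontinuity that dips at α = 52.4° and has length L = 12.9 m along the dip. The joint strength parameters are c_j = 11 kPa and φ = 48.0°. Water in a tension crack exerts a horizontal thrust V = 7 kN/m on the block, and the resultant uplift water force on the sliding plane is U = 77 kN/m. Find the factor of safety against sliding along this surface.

Resolving the block weight along and normal to the plane and applying the Mohr–Coulomb strength on the joint:
N' = W cosα − U − V sinα = 1127·cos52.4° − 77 − 7·sin52.4° = 605.1 kN/m
Driving force T = W sinα + V cosα = 1127·sin52.4° + 7·cos52.4° = 897.2 kN/m
Resisting force R = c_j·L + N'·tanφ = 11·12.9 + 605.1·tan48.0° = 141.9 + 672.0 = 813.9 kN/m
FS = R / T = 813.9 / 897.2 = 0.907

FS = 0.91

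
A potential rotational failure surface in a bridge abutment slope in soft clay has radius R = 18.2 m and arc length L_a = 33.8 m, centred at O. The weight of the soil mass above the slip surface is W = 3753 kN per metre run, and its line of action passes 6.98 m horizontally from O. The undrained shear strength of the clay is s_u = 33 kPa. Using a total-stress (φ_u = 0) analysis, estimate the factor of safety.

Taking moments about the centre O, the resisting moment is provided by the undrained shear strength acting along the arc:
M_R = s_u·L_a·R = 33·33.80·18.2 = 20300.3 kN·m/m
M_D = W·d = 3753·6.98 = 26195.9 kN·m/m
FS = M_R / M_D = 20300.3 / 26195.9 = 0.775

FS = 0.77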